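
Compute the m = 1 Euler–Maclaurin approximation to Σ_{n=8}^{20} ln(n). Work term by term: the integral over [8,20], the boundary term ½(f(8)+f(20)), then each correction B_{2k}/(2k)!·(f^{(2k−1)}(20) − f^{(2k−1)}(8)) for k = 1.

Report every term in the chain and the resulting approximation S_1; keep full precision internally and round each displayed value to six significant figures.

S_1 ≈ 33.8105

∫_8^20 ln(x) dx evaluates to 31.2791.
Endpoint term: (f(8) + f(20))/2 = (2.07944 + 2.99573)/2 = 2.53759.
Integral + boundary = 33.8167.
Correction k=1: B_{2}/2! · (f^{(1)}(20) − f^{(1)}(8)) = 1/12 · (0.0500000 − 0.125000) = -0.00625000.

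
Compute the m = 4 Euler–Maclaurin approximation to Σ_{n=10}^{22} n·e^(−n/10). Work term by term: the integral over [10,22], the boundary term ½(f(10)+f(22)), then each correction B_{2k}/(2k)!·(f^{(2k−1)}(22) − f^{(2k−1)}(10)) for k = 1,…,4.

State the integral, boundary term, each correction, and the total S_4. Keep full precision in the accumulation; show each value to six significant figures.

∫_10^22 x·e^(−x/10) dx evaluates to 38.1189.
Boundary: ½(f(10) + f(22)) = ½(3.67879 + 2.43767) = 3.05823.
So far: 41.1771.
Order-1 term: 1/12 · (-0.132964 − 0.00000) = -0.0110803.
Running total after k=1: 41.1660.
Order-2 term: −1/720 · (0.000886425 − 0.00735759) = 8.98773e-06.
Running total after k=2: 41.1660.
Order-3 term: 1/30240 · (3.10249e-05 − 0.000147152) = -3.84018e-09.
Running total after k=3: 41.1660.
Order-4 term: −1/1209600 · (5.31855e-07 − 2.20728e-06) = 1.38510e-12.

S_4 ≈ 41.1660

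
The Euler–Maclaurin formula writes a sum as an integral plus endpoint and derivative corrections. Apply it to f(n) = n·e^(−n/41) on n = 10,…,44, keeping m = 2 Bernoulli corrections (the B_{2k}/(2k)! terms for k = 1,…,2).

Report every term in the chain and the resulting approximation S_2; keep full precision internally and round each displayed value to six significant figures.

S_2 ≈ 458.221

∫_10^44 x·e^(−x/41) dx evaluates to 446.832.
½[f(10) + f(44)] = ½[7.83564 + 15.0446] = 11.4401.
Integral + boundary = 458.272.
k=1: B_{2}/(2)! × [f^{(1)}(44) − f^{(1)}(10)] = 1/12 × (-0.0250187 − 0.592451) = -0.0514558.
After k=1: 458.221.
k=2: B_{4}/(4)! × [f^{(3)}(44) − f^{(3)}(10)] = −1/720 × (0.000391925 − 0.00128470) = 1.23996e-06.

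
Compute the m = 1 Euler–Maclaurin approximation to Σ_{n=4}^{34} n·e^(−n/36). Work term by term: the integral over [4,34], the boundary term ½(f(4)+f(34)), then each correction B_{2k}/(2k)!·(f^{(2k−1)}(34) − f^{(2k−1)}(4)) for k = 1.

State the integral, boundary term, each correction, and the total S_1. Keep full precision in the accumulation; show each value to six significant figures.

S_1 ≈ 316.888

The integral term ∫_4^34 x·e^(−x/36) dx = 308.552.
Boundary: ½(f(4) + f(34)) = ½(3.57936 + 13.2224) = 8.40090.
So far: 316.953.
Order-1 term: 1/12 · (0.0216053 − 0.795413) = -0.0644840.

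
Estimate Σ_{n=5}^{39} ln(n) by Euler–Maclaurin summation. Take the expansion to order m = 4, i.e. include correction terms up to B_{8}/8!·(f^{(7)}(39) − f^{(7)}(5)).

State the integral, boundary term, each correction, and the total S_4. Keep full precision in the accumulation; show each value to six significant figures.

S_4 ≈ 103.454

The integral term ∫_5^39 ln(x) dx = 100.832.
Boundary: ½(f(5) + f(39)) = ½(1.60944 + 3.66356) = 2.63650.
Running total after boundary: 103.468.
k=1: B_{2}/(2)! × [f^{(1)}(39) − f^{(1)}(5)] = 1/12 × (0.0256410 − 0.200000) = -0.0145299.
Running total after k=1: 103.454.
k=2: B_{4}/(4)! × [f^{(3)}(39) − f^{(3)}(5)] = −1/720 × (3.37160e-05 − 0.0160000) = 2.21754e-05.
Running total after k=2: 103.454.
k=3: B_{6}/(6)! × [f^{(5)}(39) − f^{(5)}(5)] = 1/30240 × (2.66004e-07 − 0.00768000) = -2.53959e-07.
Running total after k=3: 103.454.
k=4: B_{8}/(8)! × [f^{(7)}(39) − f^{(7)}(5)] = −1/1209600 × (5.24663e-09 − 0.00921600) = 7.61904e-09.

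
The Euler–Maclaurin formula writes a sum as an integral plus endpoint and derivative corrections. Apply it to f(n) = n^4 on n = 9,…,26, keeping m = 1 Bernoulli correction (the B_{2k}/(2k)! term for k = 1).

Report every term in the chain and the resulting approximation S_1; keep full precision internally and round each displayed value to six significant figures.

∫_9^26 x^4 dx evaluates to 2.36447e+06.
Boundary: ½(f(9) + f(26)) = ½(6561.00 + 456976) = 231768.
Integral + boundary = 2.59623e+06.
Order-1 term: 1/12 · (70304.0 − 2916.00) = 5615.67.

S_1 ≈ 2.60185e+06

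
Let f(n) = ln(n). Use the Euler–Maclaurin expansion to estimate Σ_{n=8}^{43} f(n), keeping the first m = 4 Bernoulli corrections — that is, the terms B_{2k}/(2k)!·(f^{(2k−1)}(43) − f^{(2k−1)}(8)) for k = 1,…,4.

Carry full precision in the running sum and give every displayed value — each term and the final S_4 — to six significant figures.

The integral term ∫_8^43 ln(x) dx = 110.096.
½[f(8) + f(43)] = ½[2.07944 + 3.76120] = 2.92032.
Integral + boundary = 113.016.
k=1: B_{2}/(2)! × [f^{(1)}(43) − f^{(1)}(8)] = 1/12 × (0.0232558 − 0.125000) = -0.00847868.
After k=1: 113.008.
k=2: B_{4}/(4)! × [f^{(3)}(43) − f^{(3)}(8)] = −1/720 × (2.51550e-05 − 0.00390625) = 5.39041e-06.
After k=2: 113.008.
k=3: B_{6}/(6)! × [f^{(5)}(43) − f^{(5)}(8)] = 1/30240 × (1.63256e-07 − 0.000732422) = -2.42149e-08.
After k=3: 113.008.
k=4: B_{8}/(8)! × [f^{(7)}(43) − f^{(7)}(8)] = −1/1209600 × (2.64883e-09 − 0.000343323) = 2.83829e-10.

S_4 ≈ 113.008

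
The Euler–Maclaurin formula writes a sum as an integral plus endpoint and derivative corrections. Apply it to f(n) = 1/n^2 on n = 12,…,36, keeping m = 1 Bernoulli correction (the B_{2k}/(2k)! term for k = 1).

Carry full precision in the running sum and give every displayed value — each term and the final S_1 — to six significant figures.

The integral term ∫_12^36 1/x^2 dx = 0.0555556.
½[f(12) + f(36)] = ½[0.00694444 + 0.000771605] = 0.00385802.
So far: 0.0594136.
k=1: B_{2}/(2)! × [f^{(1)}(36) − f^{(1)}(12)] = 1/12 × (-4.28669e-05 − (-0.00115741)) = 9.28784e-05.

S_1 ≈ 0.0595065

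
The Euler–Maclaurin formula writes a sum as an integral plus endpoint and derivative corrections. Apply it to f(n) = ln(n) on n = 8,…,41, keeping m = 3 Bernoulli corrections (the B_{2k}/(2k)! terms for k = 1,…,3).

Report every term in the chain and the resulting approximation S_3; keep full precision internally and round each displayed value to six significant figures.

The integral term ∫_8^41 ln(x) dx = 102.621.
Boundary: ½(f(8) + f(41)) = ½(2.07944 + 3.71357) = 2.89651.
So far: 105.517.
k=1: B_{2}/(2)! × [f^{(1)}(41) − f^{(1)}(8)] = 1/12 × (0.0243902 − 0.125000) = -0.00838415.
After k=1: 105.509.
k=2: B_{4}/(4)! × [f^{(3)}(41) − f^{(3)}(8)] = −1/720 × (2.90187e-05 − 0.00390625) = 5.38504e-06.
After k=2: 105.509.
k=3: B_{6}/(6)! × [f^{(5)}(41) − f^{(5)}(8)] = 1/30240 × (2.07153e-07 − 0.000732422) = -2.42134e-08.

S_3 ≈ 105.509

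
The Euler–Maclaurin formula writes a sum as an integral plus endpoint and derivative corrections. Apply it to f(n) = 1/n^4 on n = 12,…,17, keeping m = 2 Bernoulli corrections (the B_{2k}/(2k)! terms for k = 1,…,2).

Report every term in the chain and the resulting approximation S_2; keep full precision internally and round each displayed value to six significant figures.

S_2 ≈ 0.000156254

The integral term ∫_12^17 1/x^4 dx = 0.000125054.
½[f(12) + f(17)] = ½[4.82253e-05 + 1.19730e-05] = 3.00992e-05.
Integral + boundary = 0.000155153.
k=1: B_{2}/(2)! × [f^{(1)}(17) − f^{(1)}(12)] = 1/12 × (-2.81719e-06 − (-1.60751e-05)) = 1.10483e-06.
Running total after k=1: 0.000156258.
k=2: B_{4}/(4)! × [f^{(3)}(17) − f^{(3)}(12)] = −1/720 × (-2.92441e-07 − (-3.34898e-06)) = -4.24519e-09.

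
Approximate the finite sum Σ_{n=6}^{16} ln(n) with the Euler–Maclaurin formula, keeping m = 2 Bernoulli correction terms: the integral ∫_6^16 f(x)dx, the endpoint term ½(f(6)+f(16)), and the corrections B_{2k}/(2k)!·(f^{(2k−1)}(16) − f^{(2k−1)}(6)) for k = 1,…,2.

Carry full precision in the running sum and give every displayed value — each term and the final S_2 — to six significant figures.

S_2 ≈ 25.8844

Integral: ∫_6^16 ln(x) dx = 23.6109.
Endpoint term: (f(6) + f(16))/2 = (1.79176 + 2.77259)/2 = 2.28217.
Integral + boundary = 25.8930.
k=1: B_{2}/(2)! × [f^{(1)}(16) − f^{(1)}(6)] = 1/12 × (0.0625000 − 0.166667) = -0.00868056.
After k=1: 25.8844.
k=2: B_{4}/(4)! × [f^{(3)}(16) − f^{(3)}(6)] = −1/720 × (0.000488281 − 0.00925926) = 1.21819e-05.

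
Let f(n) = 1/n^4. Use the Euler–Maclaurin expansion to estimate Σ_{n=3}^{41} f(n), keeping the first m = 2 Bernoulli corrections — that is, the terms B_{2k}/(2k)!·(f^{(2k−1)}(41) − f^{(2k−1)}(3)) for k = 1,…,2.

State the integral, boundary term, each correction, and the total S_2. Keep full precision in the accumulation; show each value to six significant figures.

S_2 ≈ 0.0198094

∫_3^41 1/x^4 dx evaluates to 0.0123408.
½[f(3) + f(41)] = ½[0.0123457 + 3.53887e-07] = 0.00617302.
Integral + boundary = 0.0185139.
Order-1 term: 1/12 · (-3.45256e-08 − (-0.0164609)) = 0.00137174.
Partial sum through k=1: 0.0198856.
Order-2 term: −1/720 · (-6.16161e-10 − (-0.0548697)) = -7.62079e-05.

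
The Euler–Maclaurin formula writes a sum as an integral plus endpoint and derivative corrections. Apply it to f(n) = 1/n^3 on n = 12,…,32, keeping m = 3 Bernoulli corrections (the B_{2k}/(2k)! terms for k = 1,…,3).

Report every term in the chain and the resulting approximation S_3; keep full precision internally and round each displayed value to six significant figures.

S_3 ≈ 0.00330034

The integral term ∫_12^32 1/x^3 dx = 0.00298394.
½[f(12) + f(32)] = ½[0.000578704 + 3.05176e-05] = 0.000304611.
Integral + boundary = 0.00328855.
k=1: B_{2}/(2)! × [f^{(1)}(32) − f^{(1)}(12)] = 1/12 × (-2.86102e-06 − (-0.000144676)) = 1.18179e-05.
Running total after k=1: 0.00330037.
k=2: B_{4}/(4)! × [f^{(3)}(32) − f^{(3)}(12)] = −1/720 × (-5.58794e-08 − (-2.00939e-05)) = -2.78306e-08.
Running total after k=2: 0.00330034.
k=3: B_{6}/(6)! × [f^{(5)}(32) − f^{(5)}(12)] = 1/30240 × (-2.29193e-09 − (-5.86071e-06)) = 1.93731e-10.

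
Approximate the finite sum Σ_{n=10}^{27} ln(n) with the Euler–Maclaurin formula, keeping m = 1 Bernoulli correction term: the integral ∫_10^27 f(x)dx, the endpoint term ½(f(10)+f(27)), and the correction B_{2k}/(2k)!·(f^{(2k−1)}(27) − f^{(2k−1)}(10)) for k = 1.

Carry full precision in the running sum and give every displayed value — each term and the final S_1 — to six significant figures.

S_1 ≈ 51.7557

∫_10^27 ln(x) dx evaluates to 48.9617.
½[f(10) + f(27)] = ½[2.30259 + 3.29584] = 2.79921.
Integral + boundary = 51.7610.
k=1: B_{2}/(2)! × [f^{(1)}(27) − f^{(1)}(10)] = 1/12 × (0.0370370 − 0.100000) = -0.00524691.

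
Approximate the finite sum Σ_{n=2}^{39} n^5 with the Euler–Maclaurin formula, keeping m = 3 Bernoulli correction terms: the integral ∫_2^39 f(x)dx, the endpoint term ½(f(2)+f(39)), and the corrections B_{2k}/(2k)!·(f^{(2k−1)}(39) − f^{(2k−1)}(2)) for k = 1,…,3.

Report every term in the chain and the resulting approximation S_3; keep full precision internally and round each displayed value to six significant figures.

Integral: ∫_2^39 x^5 dx = 5.86457e+08.
Endpoint term: (f(2) + f(39))/2 = (32.0000 + 9.02242e+07)/2 = 4.51121e+07.
Integral + boundary = 6.31569e+08.
k=1: B_{2}/(2)! × [f^{(1)}(39) − f^{(1)}(2)] = 1/12 × (1.15672e+07 − 80.0000) = 963927.
Partial sum through k=1: 6.32533e+08.
k=2: B_{4}/(4)! × [f^{(3)}(39) − f^{(3)}(2)] = −1/720 × (91260.0 − 240.000) = -126.417.
Partial sum through k=2: 6.32533e+08.
k=3: B_{6}/(6)! × [f^{(5)}(39) − f^{(5)}(2)] = 1/30240 × (120.000 − 120.000) = 0.00000.

S_3 ≈ 6.32533e+08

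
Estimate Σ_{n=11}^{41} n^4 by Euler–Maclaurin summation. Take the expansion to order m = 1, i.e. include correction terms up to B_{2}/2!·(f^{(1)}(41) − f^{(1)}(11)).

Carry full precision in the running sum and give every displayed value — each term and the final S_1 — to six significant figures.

S_1 ≈ 2.45818e+07

∫_11^41 x^4 dx evaluates to 2.31390e+07.
Boundary: ½(f(11) + f(41)) = ½(14641.0 + 2.82576e+06) = 1.42020e+06.
Running total after boundary: 2.45592e+07.
Correction k=1: B_{2}/2! · (f^{(1)}(41) − f^{(1)}(11)) = 1/12 · (275684 − 5324.00) = 22530.0.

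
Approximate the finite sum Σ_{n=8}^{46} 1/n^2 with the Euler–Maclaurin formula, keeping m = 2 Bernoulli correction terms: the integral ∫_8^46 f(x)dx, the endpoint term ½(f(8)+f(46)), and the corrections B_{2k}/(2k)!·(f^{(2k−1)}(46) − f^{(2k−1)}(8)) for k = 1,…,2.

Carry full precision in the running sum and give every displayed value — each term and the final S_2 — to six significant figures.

The integral term ∫_8^46 1/x^2 dx = 0.103261.
Endpoint term: (f(8) + f(46))/2 = (0.0156250 + 0.000472590)/2 = 0.00804879.
So far: 0.111310.
k=1: B_{2}/(2)! × [f^{(1)}(46) − f^{(1)}(8)] = 1/12 × (-2.05474e-05 − (-0.00390625)) = 0.000323809.
Running total after k=1: 0.111633.
k=2: B_{4}/(4)! × [f^{(3)}(46) − f^{(3)}(8)] = −1/720 × (-1.16526e-07 − (-0.000732422)) = -1.01709e-06.

S_2 ≈ 0.111632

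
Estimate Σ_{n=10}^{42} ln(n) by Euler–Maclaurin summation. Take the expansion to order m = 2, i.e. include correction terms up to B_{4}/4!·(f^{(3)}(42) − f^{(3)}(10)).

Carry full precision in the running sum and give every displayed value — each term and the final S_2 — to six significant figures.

∫_10^42 ln(x) dx evaluates to 101.956.
½[f(10) + f(42)] = ½[2.30259 + 3.73767] = 3.02013.
Integral + boundary = 104.976.
k=1: B_{2}/(2)! × [f^{(1)}(42) − f^{(1)}(10)] = 1/12 × (0.0238095 − 0.100000) = -0.00634921.
After k=1: 104.970.
k=2: B_{4}/(4)! × [f^{(3)}(42) − f^{(3)}(10)] = −1/720 × (2.69949e-05 − 0.00200000) = 2.74028e-06.

S_2 ≈ 104.970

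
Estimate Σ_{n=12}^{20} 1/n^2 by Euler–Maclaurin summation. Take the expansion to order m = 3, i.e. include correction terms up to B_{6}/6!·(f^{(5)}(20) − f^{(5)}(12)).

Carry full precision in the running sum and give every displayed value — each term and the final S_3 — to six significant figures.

Integral: ∫_12^20 1/x^2 dx = 0.0333333.
Boundary: ½(f(12) + f(20)) = ½(0.00694444 + 0.00250000) = 0.00472222.
So far: 0.0380556.
Order-1 term: 1/12 · (-0.000250000 − (-0.00115741)) = 7.56173e-05.
After k=1: 0.0381312.
Order-2 term: −1/720 · (-7.50000e-06 − (-9.64506e-05)) = -1.23543e-07.
After k=2: 0.0381310.
Order-3 term: 1/30240 · (-5.62500e-07 − (-2.00939e-05)) = 6.45879e-10.

S_3 ≈ 0.0381310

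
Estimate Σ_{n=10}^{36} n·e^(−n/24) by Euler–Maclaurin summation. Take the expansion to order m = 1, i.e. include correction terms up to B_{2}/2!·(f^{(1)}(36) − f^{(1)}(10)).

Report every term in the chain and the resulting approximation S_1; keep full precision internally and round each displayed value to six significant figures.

∫_10^36 x·e^(−x/24) dx evaluates to 216.633.
½[f(10) + f(36)] = ½[6.59241 + 8.03269] = 7.31255.
So far: 223.945.
Correction k=1: B_{2}/2! · (f^{(1)}(36) − f^{(1)}(10)) = 1/12 · (-0.111565 − 0.384557) = -0.0413435.

S_1 ≈ 223.904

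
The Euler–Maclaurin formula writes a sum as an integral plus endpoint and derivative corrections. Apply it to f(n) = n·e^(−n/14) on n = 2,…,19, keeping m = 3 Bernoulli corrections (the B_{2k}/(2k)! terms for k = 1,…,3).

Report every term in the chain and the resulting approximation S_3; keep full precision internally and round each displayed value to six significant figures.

S_3 ≈ 78.5067

∫_2^19 x·e^(−x/14) dx evaluates to 75.2641.
½[f(2) + f(19)] = ½[1.73376 + 4.89051] = 3.31213.
Running total after boundary: 78.5762.
Correction k=1: B_{2}/2! · (f^{(1)}(19) − f^{(1)}(2)) = 1/12 · (-0.0919268 − 0.743038) = -0.0695804.
Running total after k=1: 78.5066.
Correction k=2: B_{4}/4! · (f^{(3)}(19) − f^{(3)}(2)) = −1/720 · (0.00215747 − 0.0126367) = 1.45545e-05.
Running total after k=2: 78.5067.
Correction k=3: B_{6}/6! · (f^{(5)}(19) − f^{(5)}(2)) = 1/30240 · (2.44079e-05 − 0.000109604) = -2.81733e-09.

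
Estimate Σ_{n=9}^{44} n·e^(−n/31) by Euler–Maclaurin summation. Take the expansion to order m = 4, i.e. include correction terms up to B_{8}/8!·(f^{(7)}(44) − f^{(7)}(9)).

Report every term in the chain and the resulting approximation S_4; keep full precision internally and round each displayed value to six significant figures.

S_4 ≈ 373.834

Integral: ∫_9^44 x·e^(−x/31) dx = 365.200.
Endpoint term: (f(9) + f(44))/2 = (6.73220 + 10.6423)/2 = 8.68724.
Running total after boundary: 373.887.
Correction k=1: B_{2}/2! · (f^{(1)}(44) − f^{(1)}(9)) = 1/12 · (-0.101429 − 0.530854) = -0.0526903.
After k=1: 373.834.
Correction k=2: B_{4}/4! · (f^{(3)}(44) − f^{(3)}(9)) = −1/720 · (0.000397826 − 0.00210916) = 2.37685e-06.
After k=2: 373.834.
Correction k=3: B_{6}/6! · (f^{(5)}(44) − f^{(5)}(9)) = 1/30240 · (9.37770e-07 − 3.81469e-06) = -9.51361e-11.
After k=3: 373.834.
Correction k=4: B_{8}/8! · (f^{(7)}(44) − f^{(7)}(9)) = −1/1209600 · (1.52088e-09 − 5.65517e-09) = 3.41790e-15.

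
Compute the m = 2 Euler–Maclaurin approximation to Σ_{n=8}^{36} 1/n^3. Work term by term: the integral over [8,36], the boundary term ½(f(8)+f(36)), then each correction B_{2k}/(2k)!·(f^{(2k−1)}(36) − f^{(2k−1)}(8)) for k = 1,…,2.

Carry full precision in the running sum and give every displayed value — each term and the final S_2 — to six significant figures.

S_2 ≈ 0.00847455

Integral: ∫_8^36 1/x^3 dx = 0.00742670.
Endpoint term: (f(8) + f(36))/2 = (0.00195312 + 2.14335e-05)/2 = 0.000987279.
So far: 0.00841398.
Correction k=1: B_{2}/2! · (f^{(1)}(36) − f^{(1)}(8)) = 1/12 · (-1.78612e-06 − (-0.000732422)) = 6.08863e-05.
After k=1: 0.00847486.
Correction k=2: B_{4}/4! · (f^{(3)}(36) − f^{(3)}(8)) = −1/720 · (-2.75636e-08 − (-0.000228882)) = -3.17853e-07.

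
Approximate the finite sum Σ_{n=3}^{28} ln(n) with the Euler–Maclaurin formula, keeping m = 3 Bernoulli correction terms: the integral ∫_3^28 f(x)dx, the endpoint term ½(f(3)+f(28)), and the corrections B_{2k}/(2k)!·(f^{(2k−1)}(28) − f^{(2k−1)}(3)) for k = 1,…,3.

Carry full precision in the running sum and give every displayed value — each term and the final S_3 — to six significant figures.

The integral term ∫_3^28 ln(x) dx = 65.0059.
Endpoint term: (f(3) + f(28))/2 = (1.09861 + 3.33220)/2 = 2.21541.
Integral + boundary = 67.2213.
Correction k=1: B_{2}/2! · (f^{(1)}(28) − f^{(1)}(3)) = 1/12 · (0.0357143 − 0.333333) = -0.0248016.
Partial sum through k=1: 67.1965.
Correction k=2: B_{4}/4! · (f^{(3)}(28) − f^{(3)}(3)) = −1/720 · (9.11079e-05 − 0.0740741) = 0.000102754.
Partial sum through k=2: 67.1966.
Correction k=3: B_{6}/6! · (f^{(5)}(28) − f^{(5)}(3)) = 1/30240 · (1.39451e-06 − 0.0987654) = -3.26601e-06.

S_3 ≈ 67.1966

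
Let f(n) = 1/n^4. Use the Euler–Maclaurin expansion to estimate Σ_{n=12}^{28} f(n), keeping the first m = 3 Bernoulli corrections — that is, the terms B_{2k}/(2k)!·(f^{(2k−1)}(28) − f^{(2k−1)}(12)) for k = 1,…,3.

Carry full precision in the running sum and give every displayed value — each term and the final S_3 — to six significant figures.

Integral: ∫_12^28 1/x^4 dx = 0.000177717.
½[f(12) + f(28)] = ½[4.82253e-05 + 1.62693e-06] = 2.49261e-05.
So far: 0.000202643.
k=1: B_{2}/(2)! × [f^{(1)}(28) − f^{(1)}(12)] = 1/12 × (-2.32418e-07 − (-1.60751e-05)) = 1.32022e-06.
After k=1: 0.000203963.
k=2: B_{4}/(4)! × [f^{(3)}(28) − f^{(3)}(12)] = −1/720 × (-8.89355e-09 − (-3.34898e-06)) = -4.63901e-09.
After k=2: 0.000203958.
k=3: B_{6}/(6)! × [f^{(5)}(28) − f^{(5)}(12)] = 1/30240 × (-6.35253e-10 − (-1.30238e-06)) = 4.30471e-11.

S_3 ≈ 0.000203958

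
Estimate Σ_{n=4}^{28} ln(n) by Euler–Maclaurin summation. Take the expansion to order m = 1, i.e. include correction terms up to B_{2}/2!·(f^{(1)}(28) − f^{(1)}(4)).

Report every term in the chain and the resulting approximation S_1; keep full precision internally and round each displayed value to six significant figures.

S_1 ≈ 66.0979

The integral term ∫_4^28 ln(x) dx = 63.7565.
½[f(4) + f(28)] = ½[1.38629 + 3.33220] = 2.35925.
Running total after boundary: 66.1158.
k=1: B_{2}/(2)! × [f^{(1)}(28) − f^{(1)}(4)] = 1/12 × (0.0357143 − 0.250000) = -0.0178571.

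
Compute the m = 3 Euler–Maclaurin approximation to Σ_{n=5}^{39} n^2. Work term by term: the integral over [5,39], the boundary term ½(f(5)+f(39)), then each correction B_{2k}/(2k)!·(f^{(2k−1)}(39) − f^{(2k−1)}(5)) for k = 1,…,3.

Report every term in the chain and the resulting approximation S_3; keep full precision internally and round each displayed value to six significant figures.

∫_5^39 x^2 dx evaluates to 19731.3.
Boundary: ½(f(5) + f(39)) = ½(25.0000 + 1521.00) = 773.000.
Integral + boundary = 20504.3.
k=1: B_{2}/(2)! × [f^{(1)}(39) − f^{(1)}(5)] = 1/12 × (78.0000 − 10.0000) = 5.66667.
After k=1: 20510.0.
k=2: B_{4}/(4)! × [f^{(3)}(39) − f^{(3)}(5)] = −1/720 × (0.00000 − 0.00000) = 0.00000.
After k=2: 20510.0.
k=3: B_{6}/(6)! × [f^{(5)}(39) − f^{(5)}(5)] = 1/30240 × (0.00000 − 0.00000) = 0.00000.

S_3 ≈ 20510.0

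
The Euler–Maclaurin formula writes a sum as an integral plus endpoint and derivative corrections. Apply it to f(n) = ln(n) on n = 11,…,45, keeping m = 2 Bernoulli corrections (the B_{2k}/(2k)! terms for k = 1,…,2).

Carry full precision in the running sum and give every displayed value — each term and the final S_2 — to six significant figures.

Integral: ∫_11^45 ln(x) dx = 110.923.
Boundary: ½(f(11) + f(45)) = ½(2.39790 + 3.80666) = 3.10228.
So far: 114.025.
k=1: B_{2}/(2)! × [f^{(1)}(45) − f^{(1)}(11)] = 1/12 × (0.0222222 − 0.0909091) = -0.00572391.
Running total after k=1: 114.020.
k=2: B_{4}/(4)! × [f^{(3)}(45) − f^{(3)}(11)] = −1/720 × (2.19479e-05 − 0.00150263) = 2.05650e-06.

S_2 ≈ 114.020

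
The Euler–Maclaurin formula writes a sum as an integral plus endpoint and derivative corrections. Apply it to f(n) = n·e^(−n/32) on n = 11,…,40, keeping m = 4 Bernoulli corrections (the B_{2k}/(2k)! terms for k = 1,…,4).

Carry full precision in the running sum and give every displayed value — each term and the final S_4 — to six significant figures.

S_4 ≈ 325.208

The integral term ∫_11^40 x·e^(−x/32) dx = 315.623.
Endpoint term: (f(11) + f(40))/2 = (7.80017 + 11.4602)/2 = 9.63018.
Running total after boundary: 325.253.
k=1: B_{2}/(2)! × [f^{(1)}(40) − f^{(1)}(11)] = 1/12 × (-0.0716262 − 0.465351) = -0.0447481.
After k=1: 325.208.
k=2: B_{4}/(4)! × [f^{(3)}(40) − f^{(3)}(11)] = −1/720 × (0.000489632 − 0.00183942) = 1.87470e-06.
After k=2: 325.208.
k=3: B_{6}/(6)! × [f^{(5)}(40) − f^{(5)}(11)] = 1/30240 × (1.02462e-06 − 3.14882e-06) = -7.02446e-11.
After k=3: 325.208.
k=4: B_{8}/(8)! × [f^{(7)}(40) − f^{(7)}(11)] = −1/1209600 × (1.53426e-09 − 4.39583e-09) = 2.36571e-15.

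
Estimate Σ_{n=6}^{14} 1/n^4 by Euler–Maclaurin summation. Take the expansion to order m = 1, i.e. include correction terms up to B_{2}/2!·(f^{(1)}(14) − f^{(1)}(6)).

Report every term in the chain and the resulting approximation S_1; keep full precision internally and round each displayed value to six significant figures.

S_1 ≈ 0.00186280

∫_6^14 1/x^4 dx evaluates to 0.00142173.
Endpoint term: (f(6) + f(14))/2 = (0.000771605 + 2.60308e-05)/2 = 0.000398818.
So far: 0.00182055.
Order-1 term: 1/12 · (-7.43738e-06 − (-0.000514403)) = 4.22472e-05.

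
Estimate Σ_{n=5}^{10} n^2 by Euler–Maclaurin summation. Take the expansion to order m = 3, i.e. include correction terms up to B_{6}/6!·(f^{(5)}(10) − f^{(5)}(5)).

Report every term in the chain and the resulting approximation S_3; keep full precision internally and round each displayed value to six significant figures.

S_3 ≈ 355.000

Integral: ∫_5^10 x^2 dx = 291.667.
Boundary: ½(f(5) + f(10)) = ½(25.0000 + 100.000) = 62.5000.
Integral + boundary = 354.167.
Order-1 term: 1/12 · (20.0000 − 10.0000) = 0.833333.
Running total after k=1: 355.000.
Order-2 term: −1/720 · (0.00000 − 0.00000) = 0.00000.
Running total after k=2: 355.000.
Order-3 term: 1/30240 · (0.00000 − 0.00000) = 0.00000.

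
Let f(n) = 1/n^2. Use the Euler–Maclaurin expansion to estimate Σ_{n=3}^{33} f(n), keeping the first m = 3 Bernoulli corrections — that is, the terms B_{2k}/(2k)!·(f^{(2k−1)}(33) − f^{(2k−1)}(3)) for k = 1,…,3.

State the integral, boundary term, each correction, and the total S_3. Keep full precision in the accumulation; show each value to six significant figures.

S_3 ≈ 0.365087

The integral term ∫_3^33 1/x^2 dx = 0.303030.
½[f(3) + f(33)] = ½[0.111111 + 0.000918274] = 0.0560147.
Running total after boundary: 0.359045.
Order-1 term: 1/12 · (-5.56529e-05 − (-0.0740741)) = 0.00616820.
After k=1: 0.365213.
Order-2 term: −1/720 · (-6.13256e-07 − (-0.0987654)) = -0.000137173.
After k=2: 0.365076.
Order-3 term: 1/30240 · (-1.68941e-08 − (-0.329218)) = 1.08868e-05.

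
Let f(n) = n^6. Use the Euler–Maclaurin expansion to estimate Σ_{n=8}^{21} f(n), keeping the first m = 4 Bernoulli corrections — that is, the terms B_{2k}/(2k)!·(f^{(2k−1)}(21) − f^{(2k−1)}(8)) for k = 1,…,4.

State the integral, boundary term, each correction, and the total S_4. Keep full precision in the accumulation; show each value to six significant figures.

The integral term ∫_8^21 x^6 dx = 2.56999e+08.
½[f(8) + f(21)] = ½[262144 + 8.57661e+07] = 4.30141e+07.
Integral + boundary = 3.00013e+08.
k=1: B_{2}/(2)! × [f^{(1)}(21) − f^{(1)}(8)] = 1/12 × (2.45046e+07 − 196608) = 2.02567e+06.
After k=1: 3.02039e+08.
k=2: B_{4}/(4)! × [f^{(3)}(21) − f^{(3)}(8)] = −1/720 × (1.11132e+06 − 61440.0) = -1458.17.
After k=2: 3.02037e+08.
k=3: B_{6}/(6)! × [f^{(5)}(21) − f^{(5)}(8)] = 1/30240 × (15120.0 − 5760.00) = 0.309524.
After k=3: 3.02037e+08.
k=4: B_{8}/(8)! × [f^{(7)}(21) − f^{(7)}(8)] = −1/1209600 × (0.00000 − 0.00000) = 0.00000.

S_4 ≈ 3.02037e+08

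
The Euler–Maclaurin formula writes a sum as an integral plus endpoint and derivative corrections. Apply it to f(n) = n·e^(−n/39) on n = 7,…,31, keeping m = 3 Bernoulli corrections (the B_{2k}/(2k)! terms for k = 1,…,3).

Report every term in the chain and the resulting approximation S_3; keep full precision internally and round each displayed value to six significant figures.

∫_7^31 x·e^(−x/39) dx evaluates to 266.269.
½[f(7) + f(31)] = ½[5.84989 + 14.0008] = 9.92535.
Running total after boundary: 276.194.
k=1: B_{2}/(2)! × [f^{(1)}(31) − f^{(1)}(7)] = 1/12 × (0.0926439 − 0.685701) = -0.0494215.
Running total after k=1: 276.145.
k=2: B_{4}/(4)! × [f^{(3)}(31) − f^{(3)}(7)] = −1/720 × (0.000654781 − 0.00154970) = 1.24295e-06.
Running total after k=2: 276.145.
k=3: B_{6}/(6)! × [f^{(5)}(31) − f^{(5)}(7)] = 1/30240 × (8.20942e-07 − 1.74134e-06) = -3.04366e-11.

S_3 ≈ 276.145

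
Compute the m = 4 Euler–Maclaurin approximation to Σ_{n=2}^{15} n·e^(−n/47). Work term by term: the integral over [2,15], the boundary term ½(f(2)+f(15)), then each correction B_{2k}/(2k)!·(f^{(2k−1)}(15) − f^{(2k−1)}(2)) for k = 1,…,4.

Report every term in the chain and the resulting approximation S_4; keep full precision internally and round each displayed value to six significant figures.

S_4 ≈ 95.6298

Integral: ∫_2^15 x·e^(−x/47) dx = 89.2559.
Boundary: ½(f(2) + f(15)) = ½(1.91668 + 10.9015) = 6.40909.
Integral + boundary = 95.6650.
k=1: B_{2}/(2)! × [f^{(1)}(15) − f^{(1)}(2)] = 1/12 × (0.494820 − 0.917559) = -0.0352282.
Partial sum through k=1: 95.6298.
k=2: B_{4}/(4)! × [f^{(3)}(15) − f^{(3)}(2)] = −1/720 × (0.000882008 − 0.00128304) = 5.56991e-07.
Partial sum through k=2: 95.6298.
k=3: B_{6}/(6)! × [f^{(5)}(15) − f^{(5)}(2)] = 1/30240 × (6.97154e-07 − 9.73612e-07) = -9.14213e-12.
Partial sum through k=3: 95.6298.
k=4: B_{8}/(8)! × [f^{(7)}(15) − f^{(7)}(2)] = −1/1209600 × (4.50443e-10 − 6.18560e-10) = 1.38986e-16.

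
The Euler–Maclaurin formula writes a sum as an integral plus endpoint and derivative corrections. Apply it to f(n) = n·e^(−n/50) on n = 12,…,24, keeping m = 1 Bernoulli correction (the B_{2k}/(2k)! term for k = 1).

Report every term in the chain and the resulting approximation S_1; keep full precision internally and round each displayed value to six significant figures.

S_1 ≈ 161.170

∫_12^24 x·e^(−x/50) dx evaluates to 149.048.
½[f(12) + f(24)] = ½[9.43953 + 14.8508] = 12.1452.
Running total after boundary: 161.193.
Order-1 term: 1/12 · (0.321767 − 0.597837) = -0.0230058.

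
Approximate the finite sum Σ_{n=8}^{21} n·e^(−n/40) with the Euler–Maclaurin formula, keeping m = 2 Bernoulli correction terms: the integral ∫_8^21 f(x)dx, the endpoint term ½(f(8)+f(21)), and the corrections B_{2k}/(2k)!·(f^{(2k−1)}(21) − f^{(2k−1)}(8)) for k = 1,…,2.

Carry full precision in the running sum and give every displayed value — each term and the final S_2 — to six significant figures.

S_2 ≈ 138.023

The integral term ∫_8^21 x·e^(−x/40) dx = 128.568.
Endpoint term: (f(8) + f(21))/2 = (6.54985 + 12.4227)/2 = 9.48625.
So far: 138.054.
Correction k=1: B_{2}/2! · (f^{(1)}(21) − f^{(1)}(8)) = 1/12 · (0.280989 − 0.654985) = -0.0311663.
After k=1: 138.023.
Correction k=2: B_{4}/4! · (f^{(3)}(21) − f^{(3)}(8)) = −1/720 · (0.000915062 − 0.00143278) = 7.19051e-07.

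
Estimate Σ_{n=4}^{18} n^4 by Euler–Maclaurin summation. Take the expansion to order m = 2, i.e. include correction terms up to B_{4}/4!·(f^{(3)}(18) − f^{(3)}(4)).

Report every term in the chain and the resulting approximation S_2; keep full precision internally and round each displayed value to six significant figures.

S_2 ≈ 432247

The integral term ∫_4^18 x^4 dx = 377709.
½[f(4) + f(18)] = ½[256.000 + 104976] = 52616.0.
So far: 430325.
Order-1 term: 1/12 · (23328.0 − 256.000) = 1922.67.
Partial sum through k=1: 432247.
Order-2 term: −1/720 · (432.000 − 96.0000) = -0.466667.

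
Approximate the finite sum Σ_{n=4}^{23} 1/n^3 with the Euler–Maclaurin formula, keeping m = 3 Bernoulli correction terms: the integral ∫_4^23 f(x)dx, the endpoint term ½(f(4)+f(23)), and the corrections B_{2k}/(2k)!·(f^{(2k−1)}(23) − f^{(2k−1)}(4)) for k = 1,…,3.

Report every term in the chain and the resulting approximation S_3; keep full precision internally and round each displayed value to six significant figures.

S_3 ≈ 0.0391150

Integral: ∫_4^23 1/x^3 dx = 0.0303048.
Endpoint term: (f(4) + f(23))/2 = (0.0156250 + 8.21895e-05)/2 = 0.00785359.
So far: 0.0381584.
k=1: B_{2}/(2)! × [f^{(1)}(23) − f^{(1)}(4)] = 1/12 × (-1.07204e-05 − (-0.0117188)) = 0.000975669.
Partial sum through k=1: 0.0391341.
k=2: B_{4}/(4)! × [f^{(3)}(23) − f^{(3)}(4)] = −1/720 × (-4.05307e-07 − (-0.0146484)) = -2.03445e-05.
Partial sum through k=2: 0.0391137.
k=3: B_{6}/(6)! × [f^{(5)}(23) − f^{(5)}(4)] = 1/30240 × (-3.21794e-08 − (-0.0384521)) = 1.27156e-06.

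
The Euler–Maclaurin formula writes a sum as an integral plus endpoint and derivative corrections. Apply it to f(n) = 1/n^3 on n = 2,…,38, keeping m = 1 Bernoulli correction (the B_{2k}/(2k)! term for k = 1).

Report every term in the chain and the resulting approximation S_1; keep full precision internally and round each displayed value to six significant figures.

∫_2^38 1/x^3 dx evaluates to 0.124654.
Endpoint term: (f(2) + f(38))/2 = (0.125000 + 1.82242e-05)/2 = 0.0625091.
Integral + boundary = 0.187163.
k=1: B_{2}/(2)! × [f^{(1)}(38) − f^{(1)}(2)] = 1/12 × (-1.43876e-06 − (-0.187500)) = 0.0156249.

S_1 ≈ 0.202788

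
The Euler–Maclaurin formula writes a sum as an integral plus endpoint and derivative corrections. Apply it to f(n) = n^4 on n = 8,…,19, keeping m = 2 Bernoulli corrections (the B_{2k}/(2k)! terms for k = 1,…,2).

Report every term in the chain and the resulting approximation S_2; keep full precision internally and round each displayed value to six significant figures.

S_2 ≈ 557990

Integral: ∫_8^19 x^4 dx = 488666.
Endpoint term: (f(8) + f(19))/2 = (4096.00 + 130321)/2 = 67208.5.
Running total after boundary: 555875.
Order-1 term: 1/12 · (27436.0 − 2048.00) = 2115.67.
Partial sum through k=1: 557990.
Order-2 term: −1/720 · (456.000 − 192.000) = -0.366667.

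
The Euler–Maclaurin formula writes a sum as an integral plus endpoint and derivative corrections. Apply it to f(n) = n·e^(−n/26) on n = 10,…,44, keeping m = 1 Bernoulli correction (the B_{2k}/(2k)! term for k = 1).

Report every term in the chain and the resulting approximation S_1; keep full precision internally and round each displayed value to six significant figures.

S_1 ≈ 309.503

The integral term ∫_10^44 x·e^(−x/26) dx = 302.095.
Endpoint term: (f(10) + f(44))/2 = (6.80712 + 8.10014)/2 = 7.45363.
Integral + boundary = 309.549.
Order-1 term: 1/12 · (-0.127450 − 0.418900) = -0.0455291.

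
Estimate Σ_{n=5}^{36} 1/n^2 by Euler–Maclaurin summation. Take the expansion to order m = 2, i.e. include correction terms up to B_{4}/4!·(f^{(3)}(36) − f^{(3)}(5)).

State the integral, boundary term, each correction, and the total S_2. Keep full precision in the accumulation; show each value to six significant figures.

Integral: ∫_5^36 1/x^2 dx = 0.172222.
Endpoint term: (f(5) + f(36))/2 = (0.0400000 + 0.000771605)/2 = 0.0203858.
So far: 0.192608.
k=1: B_{2}/(2)! × [f^{(1)}(36) − f^{(1)}(5)] = 1/12 × (-4.28669e-05 − (-0.0160000)) = 0.00132976.
After k=1: 0.193938.
k=2: B_{4}/(4)! × [f^{(3)}(36) − f^{(3)}(5)] = −1/720 × (-3.96916e-07 − (-0.00768000)) = -1.06661e-05.

S_2 ≈ 0.193927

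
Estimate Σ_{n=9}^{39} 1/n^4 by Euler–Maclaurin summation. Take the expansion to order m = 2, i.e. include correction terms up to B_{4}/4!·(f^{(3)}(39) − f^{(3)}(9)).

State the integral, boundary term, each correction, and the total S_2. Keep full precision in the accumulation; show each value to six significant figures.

S_2 ≈ 0.000533659

Integral: ∫_9^39 1/x^4 dx = 0.000451628.
Boundary: ½(f(9) + f(39)) = ½(0.000152416 + 4.32257e-07) = 7.64240e-05.
Running total after boundary: 0.000528052.
k=1: B_{2}/(2)! × [f^{(1)}(39) − f^{(1)}(9)] = 1/12 × (-4.43340e-08 − (-6.77404e-05)) = 5.64133e-06.
Partial sum through k=1: 0.000533693.
k=2: B_{4}/(4)! × [f^{(3)}(39) − f^{(3)}(9)] = −1/720 × (-8.74438e-10 − (-2.50890e-05)) = -3.48446e-08.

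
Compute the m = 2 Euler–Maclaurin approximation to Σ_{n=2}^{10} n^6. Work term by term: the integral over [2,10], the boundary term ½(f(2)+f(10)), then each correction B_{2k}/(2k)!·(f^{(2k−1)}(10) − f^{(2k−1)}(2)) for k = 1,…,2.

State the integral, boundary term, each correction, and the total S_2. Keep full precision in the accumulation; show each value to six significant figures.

∫_2^10 x^6 dx evaluates to 1.42855e+06.
Boundary: ½(f(2) + f(10)) = ½(64.0000 + 1.00000e+06) = 500032.
So far: 1.92859e+06.
Correction k=1: B_{2}/2! · (f^{(1)}(10) − f^{(1)}(2)) = 1/12 · (600000 − 192.000) = 49984.0.
Running total after k=1: 1.97857e+06.
Correction k=2: B_{4}/4! · (f^{(3)}(10) − f^{(3)}(2)) = −1/720 · (120000 − 960.000) = -165.333.

S_2 ≈ 1.97840e+06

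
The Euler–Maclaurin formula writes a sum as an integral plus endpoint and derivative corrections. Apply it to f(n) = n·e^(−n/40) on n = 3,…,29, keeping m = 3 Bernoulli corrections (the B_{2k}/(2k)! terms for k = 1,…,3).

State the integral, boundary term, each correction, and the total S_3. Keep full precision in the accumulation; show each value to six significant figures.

S_3 ≈ 267.337

Integral: ∫_3^29 x·e^(−x/40) dx = 258.983.
½[f(3) + f(29)] = ½[2.78323 + 14.0454] = 8.41432.
So far: 267.397.
Order-1 term: 1/12 · (0.133189 − 0.858163) = -0.0604145.
After k=1: 267.337.
Order-2 term: −1/720 · (0.000688649 − 0.00169603) = 1.39914e-06.
After k=2: 267.337.
Order-3 term: 1/30240 · (8.08784e-07 − 1.78482e-06) = -3.22763e-11.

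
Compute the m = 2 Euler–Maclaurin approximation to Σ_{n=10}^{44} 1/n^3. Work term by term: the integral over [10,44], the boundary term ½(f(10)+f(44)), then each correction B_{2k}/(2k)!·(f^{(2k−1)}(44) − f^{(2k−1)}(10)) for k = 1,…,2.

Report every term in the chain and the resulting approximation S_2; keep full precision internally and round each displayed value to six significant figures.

S_2 ≈ 0.00527246

The integral term ∫_10^44 1/x^3 dx = 0.00474174.
½[f(10) + f(44)] = ½[0.00100000 + 1.17393e-05] = 0.000505870.
Integral + boundary = 0.00524761.
k=1: B_{2}/(2)! × [f^{(1)}(44) − f^{(1)}(10)] = 1/12 × (-8.00406e-07 − (-0.000300000)) = 2.49333e-05.
Running total after k=1: 0.00527254.
k=2: B_{4}/(4)! × [f^{(3)}(44) − f^{(3)}(10)] = −1/720 × (-8.26866e-09 − (-6.00000e-05)) = -8.33218e-08.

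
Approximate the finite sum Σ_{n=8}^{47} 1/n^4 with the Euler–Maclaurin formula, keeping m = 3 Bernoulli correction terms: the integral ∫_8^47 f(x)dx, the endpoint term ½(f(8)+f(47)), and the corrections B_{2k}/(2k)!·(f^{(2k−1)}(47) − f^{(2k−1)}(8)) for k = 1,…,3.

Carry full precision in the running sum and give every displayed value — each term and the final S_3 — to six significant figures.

∫_8^47 1/x^4 dx evaluates to 0.000647831.
Endpoint term: (f(8) + f(47))/2 = (0.000244141 + 2.04931e-07)/2 = 0.000122173.
Running total after boundary: 0.000770004.
k=1: B_{2}/(2)! × [f^{(1)}(47) − f^{(1)}(8)] = 1/12 × (-1.74410e-08 − (-0.000122070)) = 1.01711e-05.
Running total after k=1: 0.000780175.
k=2: B_{4}/(4)! × [f^{(3)}(47) − f^{(3)}(8)] = −1/720 × (-2.36862e-10 − (-5.72205e-05)) = -7.94725e-08.
Running total after k=2: 0.000780095.
k=3: B_{6}/(6)! × [f^{(5)}(47) − f^{(5)}(8)] = 1/30240 × (-6.00466e-12 − (-5.00679e-05)) = 1.65568e-09.

S_3 ≈ 0.000780097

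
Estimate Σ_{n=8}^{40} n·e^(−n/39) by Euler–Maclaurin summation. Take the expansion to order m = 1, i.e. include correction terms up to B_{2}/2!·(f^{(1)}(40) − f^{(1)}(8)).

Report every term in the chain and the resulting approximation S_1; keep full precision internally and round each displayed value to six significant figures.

∫_8^40 x·e^(−x/39) dx evaluates to 388.314.
Endpoint term: (f(8) + f(40))/2 = (6.51634 + 14.3427)/2 = 10.4295.
Running total after boundary: 398.743.
Correction k=1: B_{2}/2! · (f^{(1)}(40) − f^{(1)}(8)) = 1/12 · (-0.00919401 − 0.647457) = -0.0547209.

S_1 ≈ 398.688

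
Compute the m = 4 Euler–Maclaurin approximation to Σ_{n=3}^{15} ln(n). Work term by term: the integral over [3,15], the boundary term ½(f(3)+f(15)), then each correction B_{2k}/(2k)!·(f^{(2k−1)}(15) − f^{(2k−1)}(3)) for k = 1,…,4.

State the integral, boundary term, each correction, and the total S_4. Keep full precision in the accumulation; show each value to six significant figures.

S_4 ≈ 27.2061

∫_3^15 ln(x) dx evaluates to 25.3249.
½[f(3) + f(15)] = ½[1.09861 + 2.70805] = 1.90333.
So far: 27.2282.
Order-1 term: 1/12 · (0.0666667 − 0.333333) = -0.0222222.
Partial sum through k=1: 27.2060.
Order-2 term: −1/720 · (0.000592593 − 0.0740741) = 0.000102058.
Partial sum through k=2: 27.2061.
Order-3 term: 1/30240 · (3.16049e-05 − 0.0987654) = -3.26501e-06.
Partial sum through k=3: 27.2061.
Order-4 term: −1/1209600 · (4.21399e-06 − 0.329218) = 2.72168e-07.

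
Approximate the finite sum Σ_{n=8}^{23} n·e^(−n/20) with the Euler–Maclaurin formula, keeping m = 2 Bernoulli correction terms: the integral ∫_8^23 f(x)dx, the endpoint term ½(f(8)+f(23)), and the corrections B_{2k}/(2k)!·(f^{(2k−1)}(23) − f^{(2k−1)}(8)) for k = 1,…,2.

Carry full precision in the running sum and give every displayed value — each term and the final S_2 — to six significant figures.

S_2 ≈ 109.357

Integral: ∫_8^23 x·e^(−x/20) dx = 103.072.
Endpoint term: (f(8) + f(23))/2 = (5.36256 + 7.28265)/2 = 6.32260.
Integral + boundary = 109.394.
k=1: B_{2}/(2)! × [f^{(1)}(23) − f^{(1)}(8)] = 1/12 × (-0.0474955 − 0.402192) = -0.0374740.
After k=1: 109.357.
k=2: B_{4}/(4)! × [f^{(3)}(23) − f^{(3)}(8)] = −1/720 × (0.00146445 − 0.00435708) = 4.01755e-06.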